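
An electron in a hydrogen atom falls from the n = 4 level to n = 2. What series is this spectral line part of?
Balmer series

The spectral series in hydrogen are named based on the final (lower) energy level:
- Lyman series: n_final = 1 (ultraviolet)
- Balmer series: n_final = 2 (visible/near-UV)
- Paschen series: n_final = 3 (infrared)
- Brackett series: n_final = 4 (infrared)
- Pfund series: n_final = 5 (far infrared)

Since this transition ends at n = 2, it belongs to the Balmer series.

For reference, this 4 → 2 line has photon energy
ΔE = 13.6057 eV × (1/2² - 1/4²) = 2.5510687500 eV,
corresponding to wavelength λ = hc/ΔE = 1239.84 eV·nm / 2.5510687500 eV = 486.008070 nm in the visible/near-UV region.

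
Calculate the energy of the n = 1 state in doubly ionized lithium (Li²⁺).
-122.4513 eV

For hydrogen-like ions, the energy levels scale with Z²:
E_n = -13.6057 Z² / n² eV

For Li²⁺ (Z = 3) at n = 1:
E_1 = -13.6057 × 3² / 1²
E_1 = -13.6057 × 9 / 1
E_1 = -122.4513 / 1
E_1 = -122.4513 eV

The energy is 9 times more negative than hydrogen at the same n due to the stronger nuclear charge.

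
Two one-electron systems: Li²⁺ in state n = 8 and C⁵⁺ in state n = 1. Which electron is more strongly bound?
C⁵⁺ at n = 1 (E = -489.81 eV)

Using E_n = -13.6057 Z² / n² eV:

Li²⁺ (Z = 3) at n = 8:
E = -13.6057 × 3² / 8² = -13.6057 × 9 / 64 = -1.91330 eV

C⁵⁺ (Z = 6) at n = 1:
E = -13.6057 × 6² / 1² = -13.6057 × 36 / 1 = -489.80520 eV

Since -489.80520 eV < -1.91330 eV,
C⁵⁺ at n = 1 is more tightly bound (requires more energy to ionize).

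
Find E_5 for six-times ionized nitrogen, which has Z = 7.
-26.67 eV

For hydrogen-like ions, the energy levels scale with Z²:
E_n = -13.6057 Z² / n² eV

For N⁶⁺ (Z = 7) at n = 5:
E_5 = -13.6057 × 7² / 5²
E_5 = -13.6057 × 49 / 25
E_5 = -666.6793 / 25
E_5 = -26.67 eV

The energy is 49 times more negative than hydrogen at the same n due to the stronger nuclear charge.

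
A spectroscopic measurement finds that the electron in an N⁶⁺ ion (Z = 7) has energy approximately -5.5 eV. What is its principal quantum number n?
n = 11

The exact energy levels follow E_n = -13.6057 Z² / n² eV with Z = 7.

The measured value (-5.5 eV) is reported to only 2 significant figures, so we must test candidate n values and see which one matches to that precision.

Candidate energies:
  n = 9:  E = -13.6057 × 7² / 9² = -8.230609 eV
  n = 10:  E = -13.6057 × 7² / 10² = -6.666793 eV
  n = 11:  E = -13.6057 × 7² / 11² = -5.509746 eV  ← matches
  n = 12:  E = -13.6057 × 7² / 12² = -4.629717 eV
  n = 13:  E = -13.6057 × 7² / 13² = -3.944848 eV

Checking against the measurement of -5.5 eV (2 sig figs), only n = 11 agrees:
E_11 = -5.509746 eV, which rounds to -5.5 eV ✓

Therefore n = 11.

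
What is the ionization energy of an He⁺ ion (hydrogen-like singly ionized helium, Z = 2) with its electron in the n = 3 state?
6.05 eV

The ionization energy is the energy needed to remove the electron completely (n → ∞).

For a hydrogen-like ion with Z = 2, E_n = -13.6057 Z² / n² eV.

At n = 3: E_3 = -13.6057 × 2² / 3² = -6.04698 eV
At n = ∞: E_∞ = 0 eV

Ionization energy = E_∞ - E_3 = 0 - (-6.04698) = 6.04698 eV
Ionization energy ≈ 6.05 eV

This is also called the binding energy of the electron in state n = 3.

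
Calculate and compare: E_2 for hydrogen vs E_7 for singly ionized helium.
H at n = 2 (E = -3.40 eV)

Using E_n = -13.6057 Z² / n² eV:

H (Z = 1) at n = 2:
E = -13.6057 × 1² / 2² = -13.6057 × 1 / 4 = -3.40143 eV

He⁺ (Z = 2) at n = 7:
E = -13.6057 × 2² / 7² = -13.6057 × 4 / 49 = -1.11067 eV

Since -3.40143 eV < -1.11067 eV,
H at n = 2 is more tightly bound (requires more energy to ionize).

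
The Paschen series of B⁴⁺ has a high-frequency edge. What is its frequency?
9.14e+15 Hz

The series limit corresponds to the transition from n = ∞ to n = 3.
This is the highest energy (shortest wavelength) transition in the Paschen series.

E_∞ = 0 eV
E_3 = -13.6057 × 5² / 3² = -37.793611 eV

Energy at series limit:
ΔE = E_∞ - E_3 = 0 - (-37.793611) = 37.793611 eV
E = 37.793611 eV × (1.602177 × 10⁻¹⁹ J/eV) = 6.0552e-18 J
f = E/h = 6.0552e-18 J / (6.62607 × 10⁻³⁴ J·s) = 9.14e+15 Hz

This energy equals the ionization energy from the n = 3 state of B⁴⁺.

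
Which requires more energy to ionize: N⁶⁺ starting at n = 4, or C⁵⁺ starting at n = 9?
N⁶⁺ at n = 4 (E = -41.667456 eV)

Using E_n = -13.6057 Z² / n² eV:

N⁶⁺ (Z = 7) at n = 4:
E = -13.6057 × 7² / 4² = -13.6057 × 49 / 16 = -41.667456250 eV

C⁵⁺ (Z = 6) at n = 9:
E = -13.6057 × 6² / 9² = -13.6057 × 36 / 81 = -6.046977778 eV

Since -41.667456250 eV < -6.046977778 eV,
N⁶⁺ at n = 4 is more tightly bound (requires more energy to ionize).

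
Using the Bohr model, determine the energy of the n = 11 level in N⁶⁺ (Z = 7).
-5.50975 eV

For hydrogen-like ions, the energy levels scale with Z²:
E_n = -13.6057 Z² / n² eV

For N⁶⁺ (Z = 7) at n = 11:
E_11 = -13.6057 × 7² / 11²
E_11 = -13.6057 × 49 / 121
E_11 = -666.6793 / 121
E_11 = -5.50975 eV

The energy is 49 times more negative than hydrogen at the same n due to the stronger nuclear charge.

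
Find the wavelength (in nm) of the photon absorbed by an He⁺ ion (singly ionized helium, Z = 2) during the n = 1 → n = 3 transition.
25.629332 nm

First, find the transition energy using E_n = -13.6057 Z² / n² eV:
E_1 = -13.6057 × 2² / 1² = -54.42280000 eV
E_3 = -13.6057 × 2² / 3² = -6.04697778 eV

Photon energy: |ΔE| = |E_3 - E_1| = 48.37582222 eV

Convert to wavelength using E = hc/λ with hc = 1239.84 eV·nm:
λ = hc/E = 1239.84 eV·nm / 48.37582222 eV
λ = 25.629332 nm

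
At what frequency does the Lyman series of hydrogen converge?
3.290e+15 Hz

The series limit corresponds to the transition from n = ∞ to n = 1.
This is the highest energy (shortest wavelength) transition in the Lyman series.

E_∞ = 0 eV
E_1 = -13.6057 / 1² = -13.60570000 eV

Energy at series limit:
ΔE = E_∞ - E_1 = 0 - (-13.60570000) = 13.60570000 eV
E = 13.60570000 eV × (1.602177 × 10⁻¹⁹ J/eV) = 2.17987e-18 J
f = E/h = 2.17987e-18 J / (6.62607 × 10⁻³⁴ J·s) = 3.290e+15 Hz

This energy equals the ionization energy from the n = 1 state of hydrogen.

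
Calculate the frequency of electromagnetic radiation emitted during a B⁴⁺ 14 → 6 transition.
1.865e+15 Hz

First, find the transition energy:
E_14 = -13.6057 × 5² / 14² = -1.73542092 eV
E_6 = -13.6057 × 5² / 6² = -9.44840278 eV
|ΔE| = |E_6 - E_14| = 7.71298186 eV

Convert to Joules: E = 7.71298186 eV × (1.602177 × 10⁻¹⁹ J/eV) = 1.23576e-18 J

Using E = hf:
f = E/h = 1.23576e-18 J / (6.62607 × 10⁻³⁴ J·s)
f = 1.865e+15 Hz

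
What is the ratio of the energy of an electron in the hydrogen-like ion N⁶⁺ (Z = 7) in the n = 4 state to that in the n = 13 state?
10.5625

Using E_n = -13.6057 Z² / n² eV with Z = 7:

E_4 = -13.6057 × 7² / 4² = -666.6793 / 16 = -41.667456250 eV
E_13 = -13.6057 × 7² / 13² = -666.6793 / 169 = -3.944847929 eV

The ratio is:
E_4/E_13 = (-41.667456250) / (-3.944847929)
E_4/E_13 = (-666.6793/16) / (-666.6793/169)
E_4/E_13 = 169/16
E_4/E_13 = 10.5625
(Note: the Z² factors cancel in the ratio.)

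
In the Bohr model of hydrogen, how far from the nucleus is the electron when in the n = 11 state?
6.40304 nm (or 64.03044 Å)

The Bohr radius formula is:
r_n = n² a₀ / Z

where a₀ = 0.05291772 nm is the Bohr radius.

For H (Z = 1) at n = 11:
r_11 = 11² × 0.05291772 nm / 1
r_11 = 121 × 0.05291772 nm / 1
r_11 = 6.403044 nm / 1
r_11 = 6.40304 nm

The electron orbits at approximately 6.40304 nm from the nucleus.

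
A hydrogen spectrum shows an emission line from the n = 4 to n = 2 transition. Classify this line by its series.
Balmer series

The spectral series in hydrogen are named based on the final (lower) energy level:
- Lyman series: n_final = 1 (ultraviolet)
- Balmer series: n_final = 2 (visible/near-UV)
- Paschen series: n_final = 3 (infrared)
- Brackett series: n_final = 4 (infrared)
- Pfund series: n_final = 5 (far infrared)

Since this transition ends at n = 2, it belongs to the Balmer series.

For reference, this 4 → 2 line has photon energy
ΔE = 13.6057 eV × (1/2² - 1/4²) = 2.551069 eV,
corresponding to wavelength λ = hc/ΔE = 1239.84 eV·nm / 2.551069 eV = 486.01 nm in the visible/near-UV region.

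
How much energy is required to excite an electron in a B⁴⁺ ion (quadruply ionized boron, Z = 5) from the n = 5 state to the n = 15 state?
12.0940 eV

The energy levels of a hydrogen-like atom are E_n = -13.6057 Z² eV / n².

Energy at n = 5: E_5 = -13.6057 × 5² / 5² = -13.6057000 eV
Energy at n = 15: E_15 = -13.6057 × 5² / 15² = -1.5117444 eV

The excitation energy is the difference:
ΔE = E_15 - E_5
ΔE = -1.5117444 - (-13.6057000)
ΔE = 12.0940 eV

Since this is positive, energy must be absorbed (photon absorption).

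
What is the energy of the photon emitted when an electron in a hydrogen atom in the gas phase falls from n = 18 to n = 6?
0.3359 eV

The energy levels are E_n = -13.6057 eV / n².

Energy at n = 18: E_18 = -13.6057 / 18² = -0.0419929 eV
Energy at n = 6: E_6 = -13.6057 / 6² = -0.3779361 eV

For emission (electron falling to lower state), the photon energy is:
E_photon = E_18 - E_6 = |-0.0419929 - (-0.3779361)|
E_photon = 0.3359 eV

This energy is carried away by the emitted photon.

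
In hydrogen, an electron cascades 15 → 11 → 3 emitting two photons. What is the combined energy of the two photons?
1.451 eV

The energy levels of hydrogen are E_n = -13.6057 / n² eV.

First transition (15 → 11):
ΔE₁ = |E_11 - E_15|
ΔE₁ = |-0.112443802 - (-0.060469778)| = 0.051974 eV

Second transition (11 → 3):
ΔE₂ = |E_3 - E_11|
ΔE₂ = |-1.511744444 - (-0.112443802)| = 1.399301 eV

Total energy released:
E_total = ΔE₁ + ΔE₂ = 0.051974 + 1.399301 = 1.451 eV

Note: This equals the direct transition 15 → 3: 1.451 eV ✓
Energy is conserved regardless of the path taken.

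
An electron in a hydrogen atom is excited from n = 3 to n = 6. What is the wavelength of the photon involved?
1093.5182 nm

First, find the transition energy using E_n = -13.6057 / n² eV:
E_3 = -13.6057 / 3² = -1.511744444 eV
E_6 = -13.6057 / 6² = -0.377936111 eV

Photon energy: |ΔE| = |E_6 - E_3| = 1.133808333 eV

Convert to wavelength using E = hc/λ with hc = 1239.84 eV·nm:
λ = hc/E = 1239.84 eV·nm / 1.133808333 eV
λ = 1093.5182 nm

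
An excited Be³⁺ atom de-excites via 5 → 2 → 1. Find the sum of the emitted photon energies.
208.9836 eV

The energy levels of Be³⁺ are E_n = -13.6057 × 4² / n² eV.

First transition (5 → 2):
ΔE₁ = |E_2 - E_5|
ΔE₁ = |-54.4228000000 - (-8.7076480000)| = 45.7151520 eV

Second transition (2 → 1):
ΔE₂ = |E_1 - E_2|
ΔE₂ = |-217.6912000000 - (-54.4228000000)| = 163.2684000 eV

Total energy released:
E_total = ΔE₁ + ΔE₂ = 45.7151520 + 163.2684000 = 208.9836 eV

Note: This equals the direct transition 5 → 1: 208.9836 eV ✓
Energy is conserved regardless of the path taken.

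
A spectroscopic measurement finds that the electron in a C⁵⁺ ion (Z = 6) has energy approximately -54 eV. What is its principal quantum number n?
n = 3

The exact energy levels follow E_n = -13.6057 Z² / n² eV with Z = 6.

The measured value (-54 eV) is reported to only 2 significant figures, so we must test candidate n values and see which one matches to that precision.

Candidate energies:
  n = 1:  E = -13.6057 × 6² / 1² = -489.80520 eV
  n = 2:  E = -13.6057 × 6² / 2² = -122.45130 eV
  n = 3:  E = -13.6057 × 6² / 3² = -54.42280 eV  ← matches
  n = 4:  E = -13.6057 × 6² / 4² = -30.61283 eV
  n = 5:  E = -13.6057 × 6² / 5² = -19.59221 eV

Checking against the measurement of -54 eV (2 sig figs), only n = 3 agrees:
E_3 = -54.42280 eV, which rounds to -54 eV ✓

Therefore n = 3.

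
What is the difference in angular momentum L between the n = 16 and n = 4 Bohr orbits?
1.26549e-33 J·s (or 12ℏ)

In the Bohr model, L_n = nℏ where ℏ = 1.0545718e-34 J·s.

L_16 = 16ℏ = 1.6873149e-33 J·s
L_4 = 4ℏ = 4.2182872e-34 J·s

ΔL = L_16 - L_4 = (16 - 4)ℏ = 12ℏ
ΔL = 12 × 1.0545718e-34 J·s = 1.26549e-33 J·s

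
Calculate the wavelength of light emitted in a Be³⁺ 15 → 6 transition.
244.08887 nm

First, find the transition energy using E_n = -13.6057 Z² / n² eV:
E_15 = -13.6057 × 4² / 15² = -0.967516444 eV
E_6 = -13.6057 × 4² / 6² = -6.046977778 eV

Photon energy: |ΔE| = |E_6 - E_15| = 5.079461334 eV

Convert to wavelength using E = hc/λ with hc = 1239.84 eV·nm:
λ = hc/E = 1239.84 eV·nm / 5.079461334 eV
λ = 244.08887 nm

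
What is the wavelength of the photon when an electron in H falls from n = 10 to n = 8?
16200.27 nm

First, find the transition energy using E_n = -13.6057 / n² eV:
E_10 = -13.6057 / 10² = -0.1360570000 eV
E_8 = -13.6057 / 8² = -0.2125890625 eV

Photon energy: |ΔE| = |E_8 - E_10| = 0.0765320625 eV

Convert to wavelength using E = hc/λ with hc = 1239.84 eV·nm:
λ = hc/E = 1239.84 eV·nm / 0.0765320625 eV
λ = 16200.27 nm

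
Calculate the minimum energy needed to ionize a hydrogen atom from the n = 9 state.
0.168 eV

The ionization energy is the energy needed to remove the electron completely (n → ∞).

For hydrogen, E_n = -13.6057 eV / n².

At n = 9: E_9 = -13.6057 / 9² = -0.167972 eV
At n = ∞: E_∞ = 0 eV

Ionization energy = E_∞ - E_9 = 0 - (-0.167972) = 0.167972 eV
Ionization energy ≈ 0.168 eV

This is also called the binding energy of the electron in state n = 9.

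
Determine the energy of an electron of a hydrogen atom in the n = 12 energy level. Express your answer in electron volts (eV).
-0.09 eV

The energy levels of a hydrogen-like atom are given by:
E_n = -13.6057 eV / n²

For n = 12:
E_12 = -13.6057 eV / 12²
E_12 = -13.6057 eV / 144
E_12 = -0.09 eV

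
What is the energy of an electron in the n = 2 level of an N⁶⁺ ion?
-166.669825 eV

For hydrogen-like ions, the energy levels scale with Z²:
E_n = -13.6057 Z² / n² eV

For N⁶⁺ (Z = 7) at n = 2:
E_2 = -13.6057 × 7² / 2²
E_2 = -13.6057 × 49 / 4
E_2 = -666.6793 / 4
E_2 = -166.669825 eV

The energy is 49 times more negative than hydrogen at the same n due to the stronger nuclear charge.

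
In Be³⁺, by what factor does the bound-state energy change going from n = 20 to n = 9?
4.938272

Using E_n = -13.6057 Z² / n² eV with Z = 4:

E_9 = -13.6057 × 4² / 9² = -217.6912 / 81 = -2.687545679012 eV
E_20 = -13.6057 × 4² / 20² = -217.6912 / 400 = -0.544228000000 eV

The ratio is:
E_9/E_20 = (-2.687545679012) / (-0.544228000000)
E_9/E_20 = (-217.6912/81) / (-217.6912/400)
E_9/E_20 = 400/81
E_9/E_20 = 4.938272
(Note: the Z² factors cancel in the ratio.)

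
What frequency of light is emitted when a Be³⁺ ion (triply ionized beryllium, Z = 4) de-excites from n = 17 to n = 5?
1.92336e+15 Hz

First, find the transition energy:
E_17 = -13.6057 × 4² / 17² = -0.75325675 eV
E_5 = -13.6057 × 4² / 5² = -8.70764800 eV
|ΔE| = |E_5 - E_17| = 7.95439125 eV

Convert to Joules: E = 7.95439125 eV × (1.602177 × 10⁻¹⁹ J/eV) = 1.2744343e-18 J

Using E = hf:
f = E/h = 1.2744343e-18 J / (6.62607 × 10⁻³⁴ J·s)
f = 1.92336e+15 Hz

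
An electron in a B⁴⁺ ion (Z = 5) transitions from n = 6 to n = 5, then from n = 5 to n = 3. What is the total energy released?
28.345 eV

The energy levels of B⁴⁺ are E_n = -13.6057 × 5² / n² eV.

First transition (6 → 5):
ΔE₁ = |E_5 - E_6|
ΔE₁ = |-13.605700000 - (-9.448402778)| = 4.157297 eV

Second transition (5 → 3):
ΔE₂ = |E_3 - E_5|
ΔE₂ = |-37.793611111 - (-13.605700000)| = 24.187911 eV

Total energy released:
E_total = ΔE₁ + ΔE₂ = 4.157297 + 24.187911 = 28.345 eV

Note: This equals the direct transition 6 → 3: 28.345 eV ✓
Energy is conserved regardless of the path taken.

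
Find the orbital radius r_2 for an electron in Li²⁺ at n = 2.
0.07056 nm (or 0.70557 Å)

The Bohr radius formula is:
r_n = n² a₀ / Z

where a₀ = 0.05291772 nm is the Bohr radius.

For Li²⁺ (Z = 3) at n = 2:
r_2 = 2² × 0.05291772 nm / 3
r_2 = 4 × 0.05291772 nm / 3
r_2 = 0.211671 nm / 3
r_2 = 0.07056 nm

The electron orbits at approximately 0.07056 nm from the nucleus.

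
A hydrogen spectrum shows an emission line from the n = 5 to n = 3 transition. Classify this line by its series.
Paschen series

The spectral series in hydrogen are named based on the final (lower) energy level:
- Lyman series: n_final = 1 (ultraviolet)
- Balmer series: n_final = 2 (visible/near-UV)
- Paschen series: n_final = 3 (infrared)
- Brackett series: n_final = 4 (infrared)
- Pfund series: n_final = 5 (far infrared)

Since this transition ends at n = 3, it belongs to the Paschen series.

For reference, this 5 → 3 line has photon energy
ΔE = 13.6057 eV × (1/3² - 1/5²) = 0.9675164444 eV,
corresponding to wavelength λ = hc/ΔE = 1239.84 eV·nm / 0.9675164444 eV = 1281.4666 nm in the infrared region.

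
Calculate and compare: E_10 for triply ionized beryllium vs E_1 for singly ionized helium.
He⁺ at n = 1 (E = -54.4228 eV)

Using E_n = -13.6057 Z² / n² eV:

Be³⁺ (Z = 4) at n = 10:
E = -13.6057 × 4² / 10² = -13.6057 × 16 / 100 = -2.1769120 eV

He⁺ (Z = 2) at n = 1:
E = -13.6057 × 2² / 1² = -13.6057 × 4 / 1 = -54.4228000 eV

Since -54.4228000 eV < -2.1769120 eV,
He⁺ at n = 1 is more tightly bound (requires more energy to ionize).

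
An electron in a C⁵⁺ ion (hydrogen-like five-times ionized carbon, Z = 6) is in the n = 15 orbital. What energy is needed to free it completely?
2.1769 eV

The ionization energy is the energy needed to remove the electron completely (n → ∞).

For a hydrogen-like ion with Z = 6, E_n = -13.6057 Z² / n² eV.

At n = 15: E_15 = -13.6057 × 6² / 15² = -2.1769120 eV
At n = ∞: E_∞ = 0 eV

Ionization energy = E_∞ - E_15 = 0 - (-2.1769120) = 2.1769120 eV
Ionization energy ≈ 2.1769 eV

This is also called the binding energy of the electron in state n = 15.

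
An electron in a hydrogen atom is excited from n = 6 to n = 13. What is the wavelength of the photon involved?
4168.52411 nm

First, find the transition energy using E_n = -13.6057 / n² eV:
E_6 = -13.6057 / 6² = -0.37793611111 eV
E_13 = -13.6057 / 13² = -0.08050710059 eV

Photon energy: |ΔE| = |E_13 - E_6| = 0.29742901052 eV

Convert to wavelength using E = hc/λ with hc = 1239.84 eV·nm:
λ = hc/E = 1239.84 eV·nm / 0.29742901052 eV
λ = 4168.52411 nm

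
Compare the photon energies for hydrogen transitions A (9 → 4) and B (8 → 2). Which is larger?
8 → 2

Calculate the energy for each transition:

Transition 9 → 4:
ΔE₁ = |E_4 - E_9| = |-13.6057/4² - (-13.6057/9²)|
ΔE₁ = |-0.8503562500 - (-0.1679716049)| = 0.6823846 eV

Transition 8 → 2:
ΔE₂ = |E_2 - E_8| = |-13.6057/2² - (-13.6057/8²)|
ΔE₂ = |-3.4014250000 - (-0.2125890625)| = 3.1888359 eV

Since 3.1888359 eV > 0.6823846 eV, the transition 8 → 2 emits the more energetic photon.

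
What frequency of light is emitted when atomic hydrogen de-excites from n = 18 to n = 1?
3.28e+15 Hz

First, find the transition energy:
E_18 = -13.6057 / 18² = -0.04199 eV
E_1 = -13.6057 / 1² = -13.60570 eV
|ΔE| = |E_1 - E_18| = 13.56371 eV

Convert to Joules: E = 13.56371 eV × (1.602177 × 10⁻¹⁹ J/eV) = 2.1731e-18 J

Using E = hf:
f = E/h = 2.1731e-18 J / (6.62607 × 10⁻³⁴ J·s)
f = 3.28e+15 Hz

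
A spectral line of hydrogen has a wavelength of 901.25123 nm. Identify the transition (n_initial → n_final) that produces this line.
n = 10 → n = 3

First, find the photon energy from the wavelength (hc = 1239.84 eV·nm):
E = hc/λ = 1239.84 eV·nm / 901.25123 nm = 1.3756874 eV

The energy levels of hydrogen satisfy E_n = -13.6057 / n² eV, so an emission n_i → n_f releases
ΔE = 13.6057 × (1/n_f² − 1/n_i²) eV.

Setting ΔE equal to the photon energy:
1/n_f² − 1/n_i² = 1.3756874 / 13.6057 = 0.10111111

Since 1/n_i² must be positive, we need 1/n_f² > 0.10111111, i.e. n_f ≤ 3. For each allowed n_f, solve n_i = (1/n_f² − 0.10111111)^(−1/2) and check whether it is a whole number:
  n_f = 1: 1/n_i² = 1.00000000 − 0.10111111 = 0.89888889 → n_i = 1.055  (not an integer) ✗
  n_f = 2: 1/n_i² = 0.25000000 − 0.10111111 = 0.14888889 → n_i = 2.592  (not an integer) ✗
  n_f = 3: 1/n_i² = 0.11111111 − 0.10111111 = 0.01000000 → n_i = 10.000  → integer, n_i = 10 ✓

Only n_f = 3 gives an integer upper level, n_i = 10.

The transition is from n = 10 to n = 3 (emission).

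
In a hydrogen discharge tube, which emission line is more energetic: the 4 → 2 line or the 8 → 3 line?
4 → 2

Calculate the energy for each transition:

Transition 4 → 2:
ΔE₁ = |E_2 - E_4| = |-13.6057/2² - (-13.6057/4²)|
ΔE₁ = |-3.401425000 - (-0.850356250)| = 2.551069 eV

Transition 8 → 3:
ΔE₂ = |E_3 - E_8| = |-13.6057/3² - (-13.6057/8²)|
ΔE₂ = |-1.511744444 - (-0.212589063)| = 1.299155 eV

Since 2.551069 eV > 1.299155 eV, the transition 4 → 2 emits the more energetic photon.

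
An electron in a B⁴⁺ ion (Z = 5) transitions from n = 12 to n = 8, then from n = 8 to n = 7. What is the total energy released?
4.57958 eV

The energy levels of B⁴⁺ are E_n = -13.6057 × 5² / n² eV.

First transition (12 → 8):
ΔE₁ = |E_8 - E_12|
ΔE₁ = |-5.31472656250 - (-2.36210069444)| = 2.95262587 eV

Second transition (8 → 7):
ΔE₂ = |E_7 - E_8|
ΔE₂ = |-6.94168367347 - (-5.31472656250)| = 1.62695711 eV

Total energy released:
E_total = ΔE₁ + ΔE₂ = 2.95262587 + 1.62695711 = 4.57958 eV

Note: This equals the direct transition 12 → 7: 4.57958 eV ✓
Energy is conserved regardless of the path taken.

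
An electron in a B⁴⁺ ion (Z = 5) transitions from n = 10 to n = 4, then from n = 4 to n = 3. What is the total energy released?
34.392 eV

The energy levels of B⁴⁺ are E_n = -13.6057 × 5² / n² eV.

First transition (10 → 4):
ΔE₁ = |E_4 - E_10|
ΔE₁ = |-21.258906250 - (-3.401425000)| = 17.857481 eV

Second transition (4 → 3):
ΔE₂ = |E_3 - E_4|
ΔE₂ = |-37.793611111 - (-21.258906250)| = 16.534705 eV

Total energy released:
E_total = ΔE₁ + ΔE₂ = 17.857481 + 16.534705 = 34.392 eV

Note: This equals the direct transition 10 → 3: 34.392 eV ✓
Energy is conserved regardless of the path taken.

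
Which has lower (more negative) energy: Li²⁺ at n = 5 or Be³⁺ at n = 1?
Be³⁺ at n = 1 (E = -217.691200 eV)

Using E_n = -13.6057 Z² / n² eV:

Li²⁺ (Z = 3) at n = 5:
E = -13.6057 × 3² / 5² = -13.6057 × 9 / 25 = -4.898052000 eV

Be³⁺ (Z = 4) at n = 1:
E = -13.6057 × 4² / 1² = -13.6057 × 16 / 1 = -217.691200000 eV

Since -217.691200000 eV < -4.898052000 eV,
Be³⁺ at n = 1 is more tightly bound (requires more energy to ionize).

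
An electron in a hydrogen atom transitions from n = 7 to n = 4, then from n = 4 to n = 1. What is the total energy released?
13.3280 eV

The energy levels of hydrogen are E_n = -13.6057 / n² eV.

First transition (7 → 4):
ΔE₁ = |E_4 - E_7|
ΔE₁ = |-0.8503562500 - (-0.2776673469)| = 0.5726889 eV

Second transition (4 → 1):
ΔE₂ = |E_1 - E_4|
ΔE₂ = |-13.6057000000 - (-0.8503562500)| = 12.7553438 eV

Total energy released:
E_total = ΔE₁ + ΔE₂ = 0.5726889 + 12.7553438 = 13.3280 eV

Note: This equals the direct transition 7 → 1: 13.3280 eV ✓
Energy is conserved regardless of the path taken.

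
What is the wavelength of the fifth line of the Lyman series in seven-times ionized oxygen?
1.46453 nm

The lines of a series are numbered from the longest wavelength (smallest ΔE) outward; the fifth line is the transition from n = n_f + 5 to n_f.
The Lyman series has all transitions ending at n_f = 1.

For O⁷⁺ (Z = 8), the fifth line (ε-line) is the jump from n = 6 to n = 1:
E_6 = -13.6057 × 8² / 6² = -24.1879111 eV
E_1 = -13.6057 × 8² / 1² = -870.7648000 eV
ΔE = E_6 - E_1 = 846.5768889 eV

λ = hc/E = 1239.84 eV·nm / 846.5768889 eV
λ = 1.46453 nm

This is the ε-line of the Lyman series in O⁷⁺.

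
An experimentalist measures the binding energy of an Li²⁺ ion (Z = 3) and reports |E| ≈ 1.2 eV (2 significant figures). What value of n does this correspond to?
n = 10

The exact energy levels follow E_n = -13.6057 Z² / n² eV with Z = 3.

The measured value (-1.2 eV) is reported to only 2 significant figures, so we must test candidate n values and see which one matches to that precision.

Candidate energies:
  n = 8:  E = -13.6057 × 3² / 8² = -1.91330 eV
  n = 9:  E = -13.6057 × 3² / 9² = -1.51174 eV
  n = 10:  E = -13.6057 × 3² / 10² = -1.22451 eV  ← matches
  n = 11:  E = -13.6057 × 3² / 11² = -1.01199 eV
  n = 12:  E = -13.6057 × 3² / 12² = -0.85036 eV

Checking against the measurement of -1.2 eV (2 sig figs), only n = 10 agrees:
E_10 = -1.22451 eV, which rounds to -1.2 eV ✓

Therefore n = 10.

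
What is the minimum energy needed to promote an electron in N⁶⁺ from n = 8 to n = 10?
3.750071 eV

The energy levels of a hydrogen-like atom are E_n = -13.6057 Z² eV / n².

Energy at n = 8: E_8 = -13.6057 × 7² / 8² = -10.416864063 eV
Energy at n = 10: E_10 = -13.6057 × 7² / 10² = -6.666793000 eV

The excitation energy is the difference:
ΔE = E_10 - E_8
ΔE = -6.666793000 - (-10.416864063)
ΔE = 3.750071 eV

Since this is positive, energy must be absorbed (photon absorption).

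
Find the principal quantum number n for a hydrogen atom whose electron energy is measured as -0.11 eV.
n = 11

The exact energy levels follow E_n = -13.6057 eV / n².

The measured value (-0.11 eV) is reported to only 2 significant figures, so we must test candidate n values and see which one matches to that precision.

Candidate energies:
  n = 9:  E = -13.6057/9² = -0.16797 eV
  n = 10:  E = -13.6057/10² = -0.13606 eV
  n = 11:  E = -13.6057/11² = -0.11244 eV  ← matches
  n = 12:  E = -13.6057/12² = -0.09448 eV
  n = 13:  E = -13.6057/13² = -0.08051 eV

Checking against the measurement of -0.11 eV (2 sig figs), only n = 11 agrees:
E_11 = -0.11244 eV, which rounds to -0.11 eV ✓

Therefore n = 11.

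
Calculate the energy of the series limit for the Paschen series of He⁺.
6.05 eV

The series limit corresponds to the transition from n = ∞ to n = 3.
This is the highest energy (shortest wavelength) transition in the Paschen series.

E_∞ = 0 eV
E_3 = -13.6057 × 2² / 3² = -6.05 eV

Energy at series limit:
ΔE = E_∞ - E_3 = 0 - (-6.05) = 6.05 eV

This energy equals the ionization energy from the n = 3 state of He⁺.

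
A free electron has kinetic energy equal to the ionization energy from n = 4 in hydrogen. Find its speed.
5.47e+05 m/s (or 0.182% of c)

The binding energy at n = 4 for hydrogen is:
E_4 = -13.6057/4² = -0.850356 eV
|E_4| = 0.850356 eV

Convert to Joules:
KE = 0.850356 eV × (1.602177 × 10⁻¹⁹ J/eV) = 1.3624e-19 J

Using KE = ½mv²:
v = √(2·KE/m_e)
v = √(2 × 1.3624e-19 J / 9.10938 × 10⁻³¹ kg)
v = 5.47e+05 m/s

This is approximately 0.182% the speed of light.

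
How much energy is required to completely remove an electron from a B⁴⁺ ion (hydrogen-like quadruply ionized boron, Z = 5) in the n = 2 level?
85.036 eV

The ionization energy is the energy needed to remove the electron completely (n → ∞).

For a hydrogen-like ion with Z = 5, E_n = -13.6057 Z² / n² eV.

At n = 2: E_2 = -13.6057 × 5² / 2² = -85.035625 eV
At n = ∞: E_∞ = 0 eV

Ionization energy = E_∞ - E_2 = 0 - (-85.035625) = 85.035625 eV
Ionization energy ≈ 85.036 eV

This is also called the binding energy of the electron in state n = 2.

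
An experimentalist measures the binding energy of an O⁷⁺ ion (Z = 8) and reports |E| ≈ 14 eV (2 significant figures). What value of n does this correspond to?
n = 8

The exact energy levels follow E_n = -13.6057 Z² / n² eV with Z = 8.

The measured value (-14 eV) is reported to only 2 significant figures, so we must test candidate n values and see which one matches to that precision.

Candidate energies:
  n = 6:  E = -13.6057 × 8² / 6² = -24.18791 eV
  n = 7:  E = -13.6057 × 8² / 7² = -17.77071 eV
  n = 8:  E = -13.6057 × 8² / 8² = -13.60570 eV  ← matches
  n = 9:  E = -13.6057 × 8² / 9² = -10.75018 eV
  n = 10:  E = -13.6057 × 8² / 10² = -8.70765 eV

Checking against the measurement of -14 eV (2 sig figs), only n = 8 agrees:
E_8 = -13.60570 eV, which rounds to -14 eV ✓

Therefore n = 8.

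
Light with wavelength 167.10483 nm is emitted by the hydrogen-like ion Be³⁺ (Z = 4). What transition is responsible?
n = 13 → n = 5

First, find the photon energy from the wavelength (hc = 1239.84 eV·nm):
E = hc/λ = 1239.84 eV·nm / 167.10483 nm = 7.4195342 eV

The energy levels of Be³⁺ satisfy E_n = -13.6057 × 4² / n² eV, so an emission n_i → n_f releases
ΔE = 13.6057 × 4² × (1/n_f² − 1/n_i²) eV.

Setting ΔE equal to the photon energy:
1/n_f² − 1/n_i² = 7.4195342 / (13.6057 × 4²) = 0.034082839

Since 1/n_i² must be positive, we need 1/n_f² > 0.034082839, i.e. n_f ≤ 5. For each allowed n_f, solve n_i = (1/n_f² − 0.034082839)^(−1/2) and check whether it is a whole number:
  n_f = 1: 1/n_i² = 1.000000000 − 0.034082839 = 0.965917161 → n_i = 1.017  (not an integer) ✗
  n_f = 2: 1/n_i² = 0.250000000 − 0.034082839 = 0.215917161 → n_i = 2.152  (not an integer) ✗
  n_f = 3: 1/n_i² = 0.111111111 − 0.034082839 = 0.077028272 → n_i = 3.603  (not an integer) ✗
  n_f = 4: 1/n_i² = 0.062500000 − 0.034082839 = 0.028417161 → n_i = 5.932  (not an integer) ✗
  n_f = 5: 1/n_i² = 0.040000000 − 0.034082839 = 0.005917161 → n_i = 13.000  → integer, n_i = 13 ✓

Only n_f = 5 gives an integer upper level, n_i = 13.

The transition is from n = 13 to n = 5 (emission).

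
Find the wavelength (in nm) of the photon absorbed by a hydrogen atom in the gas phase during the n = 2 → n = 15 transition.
371.103 nm

First, find the transition energy using E_n = -13.6057 / n² eV:
E_2 = -13.6057 / 2² = -3.4014250 eV
E_15 = -13.6057 / 15² = -0.0604698 eV

Photon energy: |ΔE| = |E_15 - E_2| = 3.3409552 eV

Convert to wavelength using E = hc/λ with hc = 1239.84 eV·nm:
λ = hc/E = 1239.84 eV·nm / 3.3409552 eV
λ = 371.103 nm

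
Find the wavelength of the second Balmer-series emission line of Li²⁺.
54.00090 nm

The lines of a series are numbered from the longest wavelength (smallest ΔE) outward; the second line is the transition from n = n_f + 2 to n_f.
The Balmer series has all transitions ending at n_f = 2.

For Li²⁺ (Z = 3), the second line (β-line) is the jump from n = 4 to n = 2:
E_4 = -13.6057 × 3² / 4² = -7.6532063 eV
E_2 = -13.6057 × 3² / 2² = -30.6128250 eV
ΔE = E_4 - E_2 = 22.9596187 eV

λ = hc/E = 1239.84 eV·nm / 22.9596187 eV
λ = 54.00090 nm

This is the β-line of the Balmer series in Li²⁺.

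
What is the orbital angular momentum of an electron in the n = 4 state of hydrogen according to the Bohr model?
4.2183e-34 J·s (or 4ℏ)

In the Bohr model, angular momentum is quantized:
L = nℏ

where ℏ = h/(2π) = 1.054572e-34 J·s

For n = 4:
L = 4 × 1.054572e-34 J·s
L = 4.2183e-34 J·s

This can also be written as L = 4ℏ.
The angular momentum is an integer multiple of the reduced Planck constant.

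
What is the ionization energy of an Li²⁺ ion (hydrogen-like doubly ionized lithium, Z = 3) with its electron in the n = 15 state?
0.54423 eV

The ionization energy is the energy needed to remove the electron completely (n → ∞).

For a hydrogen-like ion with Z = 3, E_n = -13.6057 Z² / n² eV.

At n = 15: E_15 = -13.6057 × 3² / 15² = -0.54422800 eV
At n = ∞: E_∞ = 0 eV

Ionization energy = E_∞ - E_15 = 0 - (-0.54422800) = 0.54422800 eV
Ionization energy ≈ 0.54423 eV

This is also called the binding energy of the electron in state n = 15.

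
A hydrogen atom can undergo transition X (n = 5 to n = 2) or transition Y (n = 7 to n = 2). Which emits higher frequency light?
7 → 2

Calculate the energy for each transition:

Transition 5 → 2:
ΔE₁ = |E_2 - E_5| = |-13.6057/2² - (-13.6057/5²)|
ΔE₁ = |-3.4014250000 - (-0.5442280000)| = 2.8571970 eV

Transition 7 → 2:
ΔE₂ = |E_2 - E_7| = |-13.6057/2² - (-13.6057/7²)|
ΔE₂ = |-3.4014250000 - (-0.2776673469)| = 3.1237577 eV

Since 3.1237577 eV > 2.8571970 eV, the transition 7 → 2 emits the more energetic photon.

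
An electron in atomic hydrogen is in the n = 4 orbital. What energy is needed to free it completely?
0.850 eV

The ionization energy is the energy needed to remove the electron completely (n → ∞).

For hydrogen, E_n = -13.6057 eV / n².

At n = 4: E_4 = -13.6057 / 4² = -0.850356 eV
At n = ∞: E_∞ = 0 eV

Ionization energy = E_∞ - E_4 = 0 - (-0.850356) = 0.850356 eV
Ionization energy ≈ 0.850 eV

This is also called the binding energy of the electron in state n = 4.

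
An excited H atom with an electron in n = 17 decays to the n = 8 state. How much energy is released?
0.16551 eV

The energy levels are E_n = -13.6057 eV / n².

Energy at n = 17: E_17 = -13.6057 / 17² = -0.04707855 eV
Energy at n = 8: E_8 = -13.6057 / 8² = -0.21258906 eV

For emission (electron falling to lower state), the photon energy is:
E_photon = E_17 - E_8 = |-0.04707855 - (-0.21258906)|
E_photon = 0.16551 eV

This energy is carried away by the emitted photon.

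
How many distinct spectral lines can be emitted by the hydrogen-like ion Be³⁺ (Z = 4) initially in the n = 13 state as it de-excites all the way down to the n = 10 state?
6

The electron can occupy levels n = 10, 11, ..., 13 during de-excitation — that is m = 13 - 10 + 1 = 4 distinct levels.

The number of distinct spectral lines equals the number of ways to choose 2 of these m levels (each pair gives one possible emission transition):

Number of lines = m(m-1)/2 = 4×3/2 = 6

These correspond to all possible transitions between the 4 levels:
13 → 12, 13 → 11, 13 → 10, 12 → 11, 12 → 10, 11 → 10

Each transition produces a photon with a unique energy (and thus wavelength). This count does not depend on Z.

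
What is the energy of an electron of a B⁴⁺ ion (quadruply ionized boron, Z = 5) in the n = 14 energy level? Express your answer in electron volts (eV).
-1.74 eV

The energy levels of a hydrogen-like atom are given by:
E_n = -13.6057 Z² / n² eV  (with Z = 5 for B⁴⁺)

For n = 14:
E_14 = -13.6057 × 5² / 14²
E_14 = -13.6057 × 25 / 196
E_14 = -1.74 eV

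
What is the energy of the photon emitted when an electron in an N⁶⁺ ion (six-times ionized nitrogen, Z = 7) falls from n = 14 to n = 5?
23.27 eV

The energy levels are E_n = -13.6057 Z² eV / n².

Energy at n = 14: E_14 = -13.6057 × 7² / 14² = -3.40143 eV
Energy at n = 5: E_5 = -13.6057 × 7² / 5² = -26.66717 eV

For emission (electron falling to lower state), the photon energy is:
E_photon = E_14 - E_5 = |-3.40143 - (-26.66717)|
E_photon = 23.27 eV

This energy is carried away by the emitted photon.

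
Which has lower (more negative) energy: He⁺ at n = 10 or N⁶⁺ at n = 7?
N⁶⁺ at n = 7 (E = -13.6057 eV)

Using E_n = -13.6057 Z² / n² eV:

He⁺ (Z = 2) at n = 10:
E = -13.6057 × 2² / 10² = -13.6057 × 4 / 100 = -0.5442280 eV

N⁶⁺ (Z = 7) at n = 7:
E = -13.6057 × 7² / 7² = -13.6057 × 49 / 49 = -13.6057000 eV

Since -13.6057000 eV < -0.5442280 eV,
N⁶⁺ at n = 7 is more tightly bound (requires more energy to ionize).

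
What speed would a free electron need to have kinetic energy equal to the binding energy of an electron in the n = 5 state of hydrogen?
4.38e+05 m/s (or 0.146% of c)

The binding energy at n = 5 for hydrogen is:
E_5 = -13.6057/5² = -0.544228 eV
|E_5| = 0.544228 eV

Convert to Joules:
KE = 0.544228 eV × (1.602177 × 10⁻¹⁹ J/eV) = 8.7195e-20 J

Using KE = ½mv²:
v = √(2·KE/m_e)
v = √(2 × 8.7195e-20 J / 9.10938 × 10⁻³¹ kg)
v = 4.38e+05 m/s

This is approximately 0.146% the speed of light.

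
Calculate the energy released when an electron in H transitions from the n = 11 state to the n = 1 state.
13.49326 eV

The energy levels are E_n = -13.6057 eV / n².

Energy at n = 11: E_11 = -13.6057 / 11² = -0.11244380 eV
Energy at n = 1: E_1 = -13.6057 / 1² = -13.60570000 eV

For emission (electron falling to lower state), the photon energy is:
E_photon = E_11 - E_1 = |-0.11244380 - (-13.60570000)|
E_photon = 13.49326 eV

This energy is carried away by the emitted photon.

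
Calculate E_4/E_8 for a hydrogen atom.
4.00000

Using E_n = -13.6057 Z² / n² eV with Z = 1:

E_4 = -13.6057 / 4² = -13.6057 / 16 = -0.85035625000 eV
E_8 = -13.6057 / 8² = -13.6057 / 64 = -0.21258906250 eV

The ratio is:
E_4/E_8 = (-0.85035625000) / (-0.21258906250)
E_4/E_8 = (-13.6057/16) / (-13.6057/64)
E_4/E_8 = 64/16
E_4/E_8 = 4.00000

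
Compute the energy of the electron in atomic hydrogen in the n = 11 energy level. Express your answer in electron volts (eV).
-0.112 eV

The energy levels of a hydrogen-like atom are given by:
E_n = -13.6057 eV / n²

For n = 11:
E_11 = -13.6057 eV / 11²
E_11 = -13.6057 eV / 121
E_11 = -0.112 eV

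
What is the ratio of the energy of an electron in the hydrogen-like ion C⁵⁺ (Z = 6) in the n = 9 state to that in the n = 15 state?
2.778

Using E_n = -13.6057 Z² / n² eV with Z = 6:

E_9 = -13.6057 × 6² / 9² = -489.8052 / 81 = -6.046977778 eV
E_15 = -13.6057 × 6² / 15² = -489.8052 / 225 = -2.176912000 eV

The ratio is:
E_9/E_15 = (-6.046977778) / (-2.176912000)
E_9/E_15 = (-489.8052/81) / (-489.8052/225)
E_9/E_15 = 225/81
E_9/E_15 = 2.778
(Note: the Z² factors cancel in the ratio.)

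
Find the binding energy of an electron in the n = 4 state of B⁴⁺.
21.258906 eV

The ionization energy is the energy needed to remove the electron completely (n → ∞).

For a hydrogen-like ion with Z = 5, E_n = -13.6057 Z² / n² eV.

At n = 4: E_4 = -13.6057 × 5² / 4² = -21.258906250 eV
At n = ∞: E_∞ = 0 eV

Ionization energy = E_∞ - E_4 = 0 - (-21.258906250) = 21.258906250 eV
Ionization energy ≈ 21.258906 eV

This is also called the binding energy of the electron in state n = 4.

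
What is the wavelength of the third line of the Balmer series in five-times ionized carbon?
12.053772 nm

The lines of a series are numbered from the longest wavelength (smallest ΔE) outward; the third line is the transition from n = n_f + 3 to n_f.
The Balmer series has all transitions ending at n_f = 2.

For C⁵⁺ (Z = 6), the third line (γ-line) is the jump from n = 5 to n = 2:
E_5 = -13.6057 × 6² / 5² = -19.59220800 eV
E_2 = -13.6057 × 6² / 2² = -122.45130000 eV
ΔE = E_5 - E_2 = 102.85909200 eV

λ = hc/E = 1239.84 eV·nm / 102.85909200 eV
λ = 12.053772 nm

This is the γ-line of the Balmer series in C⁵⁺.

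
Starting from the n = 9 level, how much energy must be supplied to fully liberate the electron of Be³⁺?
2.6875 eV

The ionization energy is the energy needed to remove the electron completely (n → ∞).

For a hydrogen-like ion with Z = 4, E_n = -13.6057 Z² / n² eV.

At n = 9: E_9 = -13.6057 × 4² / 9² = -2.6875457 eV
At n = ∞: E_∞ = 0 eV

Ionization energy = E_∞ - E_9 = 0 - (-2.6875457) = 2.6875457 eV
Ionization energy ≈ 2.6875 eV

This is also called the binding energy of the electron in state n = 9.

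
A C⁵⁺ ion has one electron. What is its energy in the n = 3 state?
-54.423 eV

For hydrogen-like ions, the energy levels scale with Z²:
E_n = -13.6057 Z² / n² eV

For C⁵⁺ (Z = 6) at n = 3:
E_3 = -13.6057 × 6² / 3²
E_3 = -13.6057 × 36 / 9
E_3 = -489.8052 / 9
E_3 = -54.423 eV

The energy is 36 times more negative than hydrogen at the same n due to the stronger nuclear charge.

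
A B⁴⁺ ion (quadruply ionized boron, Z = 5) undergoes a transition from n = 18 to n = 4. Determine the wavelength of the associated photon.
61.35063 nm

First, find the transition energy using E_n = -13.6057 Z² / n² eV:
E_18 = -13.6057 × 5² / 18² = -1.0498225 eV
E_4 = -13.6057 × 5² / 4² = -21.2589063 eV

Photon energy: |ΔE| = |E_4 - E_18| = 20.2090838 eV

Convert to wavelength using E = hc/λ with hc = 1239.84 eV·nm:
λ = hc/E = 1239.84 eV·nm / 20.2090838 eV
λ = 61.35063 nm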